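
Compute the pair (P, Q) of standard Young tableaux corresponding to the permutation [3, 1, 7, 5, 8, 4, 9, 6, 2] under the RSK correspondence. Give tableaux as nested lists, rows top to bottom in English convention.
Insert each entry of the permutation into P by Schensted row insertion, recording in Q the position of each new cell.

After inserting 3: P = [[3]].
After inserting 1: P = [[1], [3]].
After inserting 7: P = [[1, 7], [3]].
After inserting 5: P = [[1, 5], [3, 7]].
After inserting 8: P = [[1, 5, 8], [3, 7]].
After inserting 4: P = [[1, 4, 8], [3, 5], [7]].
After inserting 9: P = [[1, 4, 8, 9], [3, 5], [7]].
After inserting 6: P = [[1, 4, 6, 9], [3, 5, 8], [7]].
After inserting 2: P = [[1, 2, 6, 9], [3, 4, 8], [5], [7]].

So P = [[1, 2, 6, 9], [3, 4, 8], [5], [7]], Q = [[1, 3, 5, 7], [2, 4, 8], [6], [9]].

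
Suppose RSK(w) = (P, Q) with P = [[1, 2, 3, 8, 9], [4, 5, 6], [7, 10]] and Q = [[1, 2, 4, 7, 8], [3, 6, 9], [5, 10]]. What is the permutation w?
Reverse RSK: for i = n, n-1, ..., 1, locate i in Q, remove the corresponding corner cell from P, and reverse-bump its entry up through P; the value ejected from row 1 is w(i).

So w = 4 7 5 6 1 2 8 10 9 3.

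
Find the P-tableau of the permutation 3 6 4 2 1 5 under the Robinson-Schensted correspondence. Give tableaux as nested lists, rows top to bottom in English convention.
P = [[1, 4, 5], [2], [3], [6]]

Insert 3: appended to row 1. P = [[3]].
Insert 6: appended to row 1. P = [[3, 6]].
Insert 4: 4 bumps 6 from row 1; 6 starts row 2. P = [[3, 4], [6]].
Insert 2: 2 bumps 3 from row 1; 3 bumps 6 from row 2; 6 starts row 3. P = [[2, 4], [3], [6]].
Insert 1: 1 bumps 2 from row 1; 2 bumps 3 from row 2; 3 bumps 6 from row 3; 6 starts row 4. P = [[1, 4], [2], [3], [6]].
Insert 5: appended to row 1. P = [[1, 4, 5], [2], [3], [6]].

So P = [[1, 4, 5], [2], [3], [6]].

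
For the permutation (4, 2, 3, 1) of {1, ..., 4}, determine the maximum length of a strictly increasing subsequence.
2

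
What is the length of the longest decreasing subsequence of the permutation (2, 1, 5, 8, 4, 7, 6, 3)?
4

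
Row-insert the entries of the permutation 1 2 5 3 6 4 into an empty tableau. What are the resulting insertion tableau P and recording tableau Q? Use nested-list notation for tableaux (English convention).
P = [[1, 2, 3, 4], [5, 6]], Q = [[1, 2, 3, 5], [4, 6]]

Insert each entry of the permutation into P by Schensted row insertion, recording in Q the position of each new cell.

Insert 1: appended to row 1. P = [[1]].
Insert 2: appended to row 1. P = [[1, 2]].
Insert 5: appended to row 1. P = [[1, 2, 5]].
Insert 3: 3 bumps 5 from row 1; 5 starts row 2. P = [[1, 2, 3], [5]].
Insert 6: appended to row 1. P = [[1, 2, 3, 6], [5]].
Insert 4: 4 bumps 6 from row 1; 6 appends to row 2. P = [[1, 2, 3, 4], [5, 6]].

So P = [[1, 2, 3, 4], [5, 6]], Q = [[1, 2, 3, 5], [4, 6]].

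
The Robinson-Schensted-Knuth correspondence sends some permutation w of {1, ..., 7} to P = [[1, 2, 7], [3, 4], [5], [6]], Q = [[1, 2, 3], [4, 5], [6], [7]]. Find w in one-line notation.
3 6 7 1 5 4 2

Reverse the RSK construction: for i from n down to 1, find the cell of Q containing i, remove the entry at that cell from P, and reverse-bump it up through P; the value ejected from row 1 is w(i).

Step i=7: Q has 7 at row 4, column 1; remove 6 from row 4 of P and reverse-bump: 6 enters row 3 and ejects 5; 5 enters row 2 and ejects 4; 4 enters row 1 and ejects 2. So w(7) = 2. P is now [[1, 4, 7], [3, 5], [6]].
Step i=6: Q has 6 at row 3, column 1; remove 6 from row 3 of P and reverse-bump: 6 enters row 2 and ejects 5; 5 enters row 1 and ejects 4. So w(6) = 4. P is now [[1, 5, 7], [3, 6]].
Step i=5: Q has 5 at row 2, column 2; remove 6 from row 2 of P and reverse-bump: 6 enters row 1 and ejects 5. So w(5) = 5. P is now [[1, 6, 7], [3]].
Step i=4: Q has 4 at row 2, column 1; remove 3 from row 2 of P and reverse-bump: 3 enters row 1 and ejects 1. So w(4) = 1. P is now [[3, 6, 7]].
Step i=3: Q has 3 at row 1, column 3; remove that cell from P, ejecting 7. So w(3) = 7. P is now [[3, 6]].
Step i=2: Q has 2 at row 1, column 2; remove that cell from P, ejecting 6. So w(2) = 6. P is now [[3]].
Step i=1: Q has 1 at row 1, column 1; remove that cell from P, ejecting 3. So w(1) = 3. P is now [].

So w = 3 6 7 1 5 4 2.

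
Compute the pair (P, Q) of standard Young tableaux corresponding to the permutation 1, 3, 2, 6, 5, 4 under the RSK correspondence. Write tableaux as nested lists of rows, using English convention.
Insert each entry of the permutation into P by Schensted row insertion, recording in Q the position of each new cell.

Insert 1: appended to row 1. P = [[1]].
Insert 3: appended to row 1. P = [[1, 3]].
Insert 2: 2 bumps 3 from row 1; 3 starts row 2. P = [[1, 2], [3]].
Insert 6: appended to row 1. P = [[1, 2, 6], [3]].
Insert 5: 5 bumps 6 from row 1; 6 appends to row 2. P = [[1, 2, 5], [3, 6]].
Insert 4: 4 bumps 5 from row 1; 5 bumps 6 from row 2; 6 starts row 3. P = [[1, 2, 4], [3, 5], [6]].

So P = [[1, 2, 4], [3, 5], [6]], Q = [[1, 2, 4], [3, 5], [6]].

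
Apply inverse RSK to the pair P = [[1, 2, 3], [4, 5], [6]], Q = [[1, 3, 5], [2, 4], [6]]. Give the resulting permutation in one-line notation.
4 1 6 2 5 3

Reverse the RSK construction: for i from n down to 1, find the cell of Q containing i, remove the entry at that cell from P, and reverse-bump it up through P; the value ejected from row 1 is w(i).

Step i=6: Q has 6 at row 3, column 1; remove 6 from row 3 of P and reverse-bump: 6 enters row 2 and ejects 5; 5 enters row 1 and ejects 3. So w(6) = 3. P is now [[1, 2, 5], [4, 6]].
Step i=5: Q has 5 at row 1, column 3; remove that cell from P, ejecting 5. So w(5) = 5. P is now [[1, 2], [4, 6]].
Step i=4: Q has 4 at row 2, column 2; remove 6 from row 2 of P and reverse-bump: 6 enters row 1 and ejects 2. So w(4) = 2. P is now [[1, 6], [4]].
Step i=3: Q has 3 at row 1, column 2; remove that cell from P, ejecting 6. So w(3) = 6. P is now [[1], [4]].
Step i=2: Q has 2 at row 2, column 1; remove 4 from row 2 of P and reverse-bump: 4 enters row 1 and ejects 1. So w(2) = 1. P is now [[4]].
Step i=1: Q has 1 at row 1, column 1; remove that cell from P, ejecting 4. So w(1) = 4. P is now [].

So w = 4 1 6 2 5 3.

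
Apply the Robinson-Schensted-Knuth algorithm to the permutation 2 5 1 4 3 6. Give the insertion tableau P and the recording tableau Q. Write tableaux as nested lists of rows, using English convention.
Insert each entry of the permutation into P by Schensted row insertion, recording in Q the position of each new cell.

After inserting 2: P = [[2]].
After inserting 5: P = [[2, 5]].
After inserting 1: P = [[1, 5], [2]].
After inserting 4: P = [[1, 4], [2, 5]].
After inserting 3: P = [[1, 3], [2, 4], [5]].
After inserting 6: P = [[1, 3, 6], [2, 4], [5]].

So P = [[1, 3, 6], [2, 4], [5]], Q = [[1, 2, 6], [3, 4], [5]].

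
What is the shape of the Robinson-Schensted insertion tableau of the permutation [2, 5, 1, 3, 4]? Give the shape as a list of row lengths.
RSK row insertion gives P = [[1, 3, 4], [2, 5]], which has shape [3, 2].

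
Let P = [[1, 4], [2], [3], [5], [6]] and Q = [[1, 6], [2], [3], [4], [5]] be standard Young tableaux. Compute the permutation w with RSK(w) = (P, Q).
6 5 3 2 1 4

Reverse the RSK construction: for i from n down to 1, find the cell of Q containing i, remove the entry at that cell from P, and reverse-bump it up through P; the value ejected from row 1 is w(i).

Step i=6: Q has 6 at row 1, column 2; remove that cell from P, ejecting 4. So w(6) = 4. P is now [[1], [2], [3], [5], [6]].
Step i=5: Q has 5 at row 5, column 1; remove 6 from row 5 of P and reverse-bump: 6 enters row 4 and ejects 5; 5 enters row 3 and ejects 3; 3 enters row 2 and ejects 2; 2 enters row 1 and ejects 1. So w(5) = 1. P is now [[2], [3], [5], [6]].
Step i=4: Q has 4 at row 4, column 1; remove 6 from row 4 of P and reverse-bump: 6 enters row 3 and ejects 5; 5 enters row 2 and ejects 3; 3 enters row 1 and ejects 2. So w(4) = 2. P is now [[3], [5], [6]].
Step i=3: Q has 3 at row 3, column 1; remove 6 from row 3 of P and reverse-bump: 6 enters row 2 and ejects 5; 5 enters row 1 and ejects 3. So w(3) = 3. P is now [[5], [6]].
Step i=2: Q has 2 at row 2, column 1; remove 6 from row 2 of P and reverse-bump: 6 enters row 1 and ejects 5. So w(2) = 5. P is now [[6]].
Step i=1: Q has 1 at row 1, column 1; remove that cell from P, ejecting 6. So w(1) = 6. P is now [].

So w = 6 5 3 2 1 4.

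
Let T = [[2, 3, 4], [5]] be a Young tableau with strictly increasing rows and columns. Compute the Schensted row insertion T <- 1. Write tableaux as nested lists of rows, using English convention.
In row 1, 1 replaces 2 (the leftmost entry greater than 1); 2 is bumped to row 2. In row 2, 2 replaces 5 (the leftmost entry greater than 2); 5 is bumped to row 3. 5 starts a new row 3. The new tableau is [[1, 3, 4], [2], [5]].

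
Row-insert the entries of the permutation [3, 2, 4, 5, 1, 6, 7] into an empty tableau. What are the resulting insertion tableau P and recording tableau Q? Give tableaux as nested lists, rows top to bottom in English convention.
P = [[1, 4, 5, 6, 7], [2], [3]], Q = [[1, 3, 4, 6, 7], [2], [5]]

Insert each entry of the permutation into P by Schensted row insertion, recording in Q the position of each new cell.

After inserting 3: P = [[3]].
After inserting 2: P = [[2], [3]].
After inserting 4: P = [[2, 4], [3]].
After inserting 5: P = [[2, 4, 5], [3]].
After inserting 1: P = [[1, 4, 5], [2], [3]].
After inserting 6: P = [[1, 4, 5, 6], [2], [3]].
After inserting 7: P = [[1, 4, 5, 6, 7], [2], [3]].

So P = [[1, 4, 5, 6, 7], [2], [3]], Q = [[1, 3, 4, 6, 7], [2], [5]].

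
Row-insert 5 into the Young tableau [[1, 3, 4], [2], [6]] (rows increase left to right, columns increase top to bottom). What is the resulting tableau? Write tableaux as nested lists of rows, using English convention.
5 is larger than every entry of row 1, so it is appended to row 1. The new tableau is [[1, 3, 4, 5], [2], [6]].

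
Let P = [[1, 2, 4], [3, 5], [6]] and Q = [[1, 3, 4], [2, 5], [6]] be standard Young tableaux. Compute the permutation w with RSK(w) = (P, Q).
Reverse the RSK construction: for i from n down to 1, find the cell of Q containing i, remove the entry at that cell from P, and reverse-bump it up through P; the value ejected from row 1 is w(i).

Step i=6: Q has 6 at row 3, column 1; remove 6 from row 3 of P and reverse-bump: 6 enters row 2 and ejects 5; 5 enters row 1 and ejects 4. So w(6) = 4. P is now [[1, 2, 5], [3, 6]].
Step i=5: Q has 5 at row 2, column 2; remove 6 from row 2 of P and reverse-bump: 6 enters row 1 and ejects 5. So w(5) = 5. P is now [[1, 2, 6], [3]].
Step i=4: Q has 4 at row 1, column 3; remove that cell from P, ejecting 6. So w(4) = 6. P is now [[1, 2], [3]].
Step i=3: Q has 3 at row 1, column 2; remove that cell from P, ejecting 2. So w(3) = 2. P is now [[1], [3]].
Step i=2: Q has 2 at row 2, column 1; remove 3 from row 2 of P and reverse-bump: 3 enters row 1 and ejects 1. So w(2) = 1. P is now [[3]].
Step i=1: Q has 1 at row 1, column 1; remove that cell from P, ejecting 3. So w(1) = 3. P is now [].

So w = 3 1 2 6 5 4.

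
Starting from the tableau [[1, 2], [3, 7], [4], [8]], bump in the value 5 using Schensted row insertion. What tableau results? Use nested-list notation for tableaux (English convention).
5 is larger than every entry of row 1, so it is appended to row 1. The new tableau is [[1, 2, 5], [3, 7], [4], [8]].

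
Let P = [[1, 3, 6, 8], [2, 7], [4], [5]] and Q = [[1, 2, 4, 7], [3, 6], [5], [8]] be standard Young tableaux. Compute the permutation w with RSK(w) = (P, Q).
2 5 4 7 3 6 8 1

Reverse the RSK construction: for i from n down to 1, find the cell of Q containing i, remove the entry at that cell from P, and reverse-bump it up through P; the value ejected from row 1 is w(i).

Step i=8: Q has 8 at row 4, column 1; remove 5 from row 4 of P and reverse-bump: 5 enters row 3 and ejects 4; 4 enters row 2 and ejects 2; 2 enters row 1 and ejects 1. So w(8) = 1. P is now [[2, 3, 6, 8], [4, 7], [5]].
Step i=7: Q has 7 at row 1, column 4; remove that cell from P, ejecting 8. So w(7) = 8. P is now [[2, 3, 6], [4, 7], [5]].
Step i=6: Q has 6 at row 2, column 2; remove 7 from row 2 of P and reverse-bump: 7 enters row 1 and ejects 6. So w(6) = 6. P is now [[2, 3, 7], [4], [5]].
Step i=5: Q has 5 at row 3, column 1; remove 5 from row 3 of P and reverse-bump: 5 enters row 2 and ejects 4; 4 enters row 1 and ejects 3. So w(5) = 3. P is now [[2, 4, 7], [5]].
Step i=4: Q has 4 at row 1, column 3; remove that cell from P, ejecting 7. So w(4) = 7. P is now [[2, 4], [5]].
Step i=3: Q has 3 at row 2, column 1; remove 5 from row 2 of P and reverse-bump: 5 enters row 1 and ejects 4. So w(3) = 4. P is now [[2, 5]].
Step i=2: Q has 2 at row 1, column 2; remove that cell from P, ejecting 5. So w(2) = 5. P is now [[2]].
Step i=1: Q has 1 at row 1, column 1; remove that cell from P, ejecting 2. So w(1) = 2. P is now [].

So w = 2 5 4 7 3 6 8 1.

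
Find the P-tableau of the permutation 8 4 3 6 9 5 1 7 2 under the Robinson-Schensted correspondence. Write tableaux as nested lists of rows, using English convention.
Insert 8: appended to row 1. P = [[8]].
Insert 4: 4 bumps 8 from row 1; 8 starts row 2. P = [[4], [8]].
Insert 3: 3 bumps 4 from row 1; 4 bumps 8 from row 2; 8 starts row 3. P = [[3], [4], [8]].
Insert 6: appended to row 1. P = [[3, 6], [4], [8]].
Insert 9: appended to row 1. P = [[3, 6, 9], [4], [8]].
Insert 5: 5 bumps 6 from row 1; 6 appends to row 2. P = [[3, 5, 9], [4, 6], [8]].
Insert 1: 1 bumps 3 from row 1; 3 bumps 4 from row 2; 4 bumps 8 from row 3; 8 starts row 4. P = [[1, 5, 9], [3, 6], [4], [8]].
Insert 7: 7 bumps 9 from row 1; 9 appends to row 2. P = [[1, 5, 7], [3, 6, 9], [4], [8]].
Insert 2: 2 bumps 5 from row 1; 5 bumps 6 from row 2; 6 appends to row 3. P = [[1, 2, 7], [3, 5, 9], [4, 6], [8]].

So P = [[1, 2, 7], [3, 5, 9], [4, 6], [8]].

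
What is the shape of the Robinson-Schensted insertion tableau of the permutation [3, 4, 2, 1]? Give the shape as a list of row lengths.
[2, 1, 1]

Row-insert each entry into an empty tableau.

After inserting 3: P = [[3]].
After inserting 4: P = [[3, 4]].
After inserting 2: P = [[2, 4], [3]].
After inserting 1: P = [[1, 4], [2], [3]].

The final insertion tableau P = [[1, 4], [2], [3]] has shape [2, 1, 1].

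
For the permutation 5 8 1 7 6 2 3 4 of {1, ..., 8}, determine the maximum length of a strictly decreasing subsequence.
4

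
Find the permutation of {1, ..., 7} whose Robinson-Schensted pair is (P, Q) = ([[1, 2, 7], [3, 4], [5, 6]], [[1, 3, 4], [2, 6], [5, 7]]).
Reverse the RSK construction: for i from n down to 1, find the cell of Q containing i, remove the entry at that cell from P, and reverse-bump it up through P; the value ejected from row 1 is w(i).

Step i=7: Q has 7 at row 3, column 2; remove 6 from row 3 of P and reverse-bump: 6 enters row 2 and ejects 4; 4 enters row 1 and ejects 2. So w(7) = 2. P is now [[1, 4, 7], [3, 6], [5]].
Step i=6: Q has 6 at row 2, column 2; remove 6 from row 2 of P and reverse-bump: 6 enters row 1 and ejects 4. So w(6) = 4. P is now [[1, 6, 7], [3], [5]].
Step i=5: Q has 5 at row 3, column 1; remove 5 from row 3 of P and reverse-bump: 5 enters row 2 and ejects 3; 3 enters row 1 and ejects 1. So w(5) = 1. P is now [[3, 6, 7], [5]].
Step i=4: Q has 4 at row 1, column 3; remove that cell from P, ejecting 7. So w(4) = 7. P is now [[3, 6], [5]].
Step i=3: Q has 3 at row 1, column 2; remove that cell from P, ejecting 6. So w(3) = 6. P is now [[3], [5]].
Step i=2: Q has 2 at row 2, column 1; remove 5 from row 2 of P and reverse-bump: 5 enters row 1 and ejects 3. So w(2) = 3. P is now [[5]].
Step i=1: Q has 1 at row 1, column 1; remove that cell from P, ejecting 5. So w(1) = 5. P is now [].

So w = 5 3 6 7 1 4 2.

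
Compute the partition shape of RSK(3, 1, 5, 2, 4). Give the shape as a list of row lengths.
Row-insert each entry into an empty tableau.

After inserting 3: P = [[3]].
After inserting 1: P = [[1], [3]].
After inserting 5: P = [[1, 5], [3]].
After inserting 2: P = [[1, 2], [3, 5]].
After inserting 4: P = [[1, 2, 4], [3, 5]].

The final insertion tableau P = [[1, 2, 4], [3, 5]] has shape [3, 2].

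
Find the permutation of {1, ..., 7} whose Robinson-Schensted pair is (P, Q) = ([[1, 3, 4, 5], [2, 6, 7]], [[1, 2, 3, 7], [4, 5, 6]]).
2 6 7 1 3 4 5

Reverse RSK: for i = n, n-1, ..., 1, locate i in Q, remove the corresponding corner cell from P, and reverse-bump its entry up through P; the value ejected from row 1 is w(i).

So w = 2 6 7 1 3 4 5.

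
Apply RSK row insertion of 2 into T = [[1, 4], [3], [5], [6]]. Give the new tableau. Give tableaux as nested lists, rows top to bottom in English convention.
[[1, 2], [3, 4], [5], [6]]

In row 1, 2 replaces 4 (the leftmost entry greater than 2); 4 is bumped to row 2. 4 is appended to row 2. The new tableau is [[1, 2], [3, 4], [5], [6]].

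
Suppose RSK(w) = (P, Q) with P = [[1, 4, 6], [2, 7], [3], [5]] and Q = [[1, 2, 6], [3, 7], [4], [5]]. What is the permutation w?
Reverse the RSK construction: for i from n down to 1, find the cell of Q containing i, remove the entry at that cell from P, and reverse-bump it up through P; the value ejected from row 1 is w(i).

Step i=7: Q has 7 at row 2, column 2; remove 7 from row 2 of P and reverse-bump: 7 enters row 1 and ejects 6. So w(7) = 6. P is now [[1, 4, 7], [2], [3], [5]].
Step i=6: Q has 6 at row 1, column 3; remove that cell from P, ejecting 7. So w(6) = 7. P is now [[1, 4], [2], [3], [5]].
Step i=5: Q has 5 at row 4, column 1; remove 5 from row 4 of P and reverse-bump: 5 enters row 3 and ejects 3; 3 enters row 2 and ejects 2; 2 enters row 1 and ejects 1. So w(5) = 1. P is now [[2, 4], [3], [5]].
Step i=4: Q has 4 at row 3, column 1; remove 5 from row 3 of P and reverse-bump: 5 enters row 2 and ejects 3; 3 enters row 1 and ejects 2. So w(4) = 2. P is now [[3, 4], [5]].
Step i=3: Q has 3 at row 2, column 1; remove 5 from row 2 of P and reverse-bump: 5 enters row 1 and ejects 4. So w(3) = 4. P is now [[3, 5]].
Step i=2: Q has 2 at row 1, column 2; remove that cell from P, ejecting 5. So w(2) = 5. P is now [[3]].
Step i=1: Q has 1 at row 1, column 1; remove that cell from P, ejecting 3. So w(1) = 3. P is now [].

So w = 3 5 4 2 1 7 6.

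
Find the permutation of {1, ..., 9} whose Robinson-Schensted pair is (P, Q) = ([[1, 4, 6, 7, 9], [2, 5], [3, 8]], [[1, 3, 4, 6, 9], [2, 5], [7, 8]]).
3 2 5 8 6 7 1 4 9

Reverse the RSK construction: for i from n down to 1, find the cell of Q containing i, remove the entry at that cell from P, and reverse-bump it up through P; the value ejected from row 1 is w(i).

Step i=9: Q has 9 at row 1, column 5; remove that cell from P, ejecting 9. So w(9) = 9. P is now [[1, 4, 6, 7], [2, 5], [3, 8]].
Step i=8: Q has 8 at row 3, column 2; remove 8 from row 3 of P and reverse-bump: 8 enters row 2 and ejects 5; 5 enters row 1 and ejects 4. So w(8) = 4. P is now [[1, 5, 6, 7], [2, 8], [3]].
Step i=7: Q has 7 at row 3, column 1; remove 3 from row 3 of P and reverse-bump: 3 enters row 2 and ejects 2; 2 enters row 1 and ejects 1. So w(7) = 1. P is now [[2, 5, 6, 7], [3, 8]].
Step i=6: Q has 6 at row 1, column 4; remove that cell from P, ejecting 7. So w(6) = 7. P is now [[2, 5, 6], [3, 8]].
Step i=5: Q has 5 at row 2, column 2; remove 8 from row 2 of P and reverse-bump: 8 enters row 1 and ejects 6. So w(5) = 6. P is now [[2, 5, 8], [3]].
Step i=4: Q has 4 at row 1, column 3; remove that cell from P, ejecting 8. So w(4) = 8. P is now [[2, 5], [3]].
Step i=3: Q has 3 at row 1, column 2; remove that cell from P, ejecting 5. So w(3) = 5. P is now [[2], [3]].
Step i=2: Q has 2 at row 2, column 1; remove 3 from row 2 of P and reverse-bump: 3 enters row 1 and ejects 2. So w(2) = 2. P is now [[3]].
Step i=1: Q has 1 at row 1, column 1; remove that cell from P, ejecting 3. So w(1) = 3. P is now [].

So w = 3 2 5 8 6 7 1 4 9.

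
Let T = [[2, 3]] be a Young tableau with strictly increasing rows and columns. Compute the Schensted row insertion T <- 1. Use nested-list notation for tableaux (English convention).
In row 1, 1 replaces 2 (the leftmost entry greater than 1); 2 is bumped to row 2. 2 starts a new row 2. The new tableau is [[1, 3], [2]].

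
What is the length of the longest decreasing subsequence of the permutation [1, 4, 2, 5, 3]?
2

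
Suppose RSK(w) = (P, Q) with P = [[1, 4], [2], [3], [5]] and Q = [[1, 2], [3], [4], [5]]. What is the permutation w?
Reverse the RSK construction: for i from n down to 1, find the cell of Q containing i, remove the entry at that cell from P, and reverse-bump it up through P; the value ejected from row 1 is w(i).

Step i=5: Q has 5 at row 4, column 1; remove 5 from row 4 of P and reverse-bump: 5 enters row 3 and ejects 3; 3 enters row 2 and ejects 2; 2 enters row 1 and ejects 1. So w(5) = 1. P is now [[2, 4], [3], [5]].
Step i=4: Q has 4 at row 3, column 1; remove 5 from row 3 of P and reverse-bump: 5 enters row 2 and ejects 3; 3 enters row 1 and ejects 2. So w(4) = 2. P is now [[3, 4], [5]].
Step i=3: Q has 3 at row 2, column 1; remove 5 from row 2 of P and reverse-bump: 5 enters row 1 and ejects 4. So w(3) = 4. P is now [[3, 5]].
Step i=2: Q has 2 at row 1, column 2; remove that cell from P, ejecting 5. So w(2) = 5. P is now [[3]].
Step i=1: Q has 1 at row 1, column 1; remove that cell from P, ejecting 3. So w(1) = 3. P is now [].

So w = 3 5 4 2 1.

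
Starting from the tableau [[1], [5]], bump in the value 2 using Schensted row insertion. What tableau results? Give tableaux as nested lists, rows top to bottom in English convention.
[[1, 2], [5]]

2 is larger than every entry of row 1, so it is appended to row 1. The new tableau is [[1, 2], [5]].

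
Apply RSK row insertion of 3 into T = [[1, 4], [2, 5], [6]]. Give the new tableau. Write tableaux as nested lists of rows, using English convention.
[[1, 3], [2, 4], [5], [6]]

In row 1, 3 replaces 4 (the leftmost entry greater than 3); 4 is bumped to row 2. In row 2, 4 replaces 5 (the leftmost entry greater than 4); 5 is bumped to row 3. In row 3, 5 replaces 6 (the leftmost entry greater than 5); 6 is bumped to row 4. 6 starts a new row 4. The new tableau is [[1, 3], [2, 4], [5], [6]].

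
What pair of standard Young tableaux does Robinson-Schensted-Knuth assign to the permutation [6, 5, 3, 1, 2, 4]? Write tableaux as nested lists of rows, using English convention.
Insert each entry of the permutation into P by Schensted row insertion, recording in Q the position of each new cell.

Insert 6: appended to row 1. P = [[6]], Q = [[1]].
Insert 5: 5 bumps 6 from row 1; 6 starts row 2. P = [[5], [6]], Q = [[1], [2]].
Insert 3: 3 bumps 5 from row 1; 5 bumps 6 from row 2; 6 starts row 3. P = [[3], [5], [6]], Q = [[1], [2], [3]].
Insert 1: 1 bumps 3 from row 1; 3 bumps 5 from row 2; 5 bumps 6 from row 3; 6 starts row 4. P = [[1], [3], [5], [6]], Q = [[1], [2], [3], [4]].
Insert 2: appended to row 1. P = [[1, 2], [3], [5], [6]], Q = [[1, 5], [2], [3], [4]].
Insert 4: appended to row 1. P = [[1, 2, 4], [3], [5], [6]], Q = [[1, 5, 6], [2], [3], [4]].

So P = [[1, 2, 4], [3], [5], [6]], Q = [[1, 5, 6], [2], [3], [4]].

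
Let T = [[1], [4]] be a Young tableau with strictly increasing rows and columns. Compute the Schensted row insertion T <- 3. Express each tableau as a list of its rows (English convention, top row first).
3 is larger than every entry of row 1, so it is appended to row 1. The new tableau is [[1, 3], [4]].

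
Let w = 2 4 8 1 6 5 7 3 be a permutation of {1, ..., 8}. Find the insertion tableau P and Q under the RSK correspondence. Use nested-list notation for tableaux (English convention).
P = [[1, 3, 5, 7], [2, 4], [6], [8]], Q = [[1, 2, 3, 7], [4, 5], [6], [8]]

Insert each entry of the permutation into P by Schensted row insertion, recording in Q the position of each new cell.

Insert 2: appended to row 1. P = [[2]].
Insert 4: appended to row 1. P = [[2, 4]].
Insert 8: appended to row 1. P = [[2, 4, 8]].
Insert 1: 1 bumps 2 from row 1; 2 starts row 2. P = [[1, 4, 8], [2]].
Insert 6: 6 bumps 8 from row 1; 8 appends to row 2. P = [[1, 4, 6], [2, 8]].
Insert 5: 5 bumps 6 from row 1; 6 bumps 8 from row 2; 8 starts row 3. P = [[1, 4, 5], [2, 6], [8]].
Insert 7: appended to row 1. P = [[1, 4, 5, 7], [2, 6], [8]].
Insert 3: 3 bumps 4 from row 1; 4 bumps 6 from row 2; 6 bumps 8 from row 3; 8 starts row 4. P = [[1, 3, 5, 7], [2, 4], [6], [8]].

So P = [[1, 3, 5, 7], [2, 4], [6], [8]], Q = [[1, 2, 3, 7], [4, 5], [6], [8]].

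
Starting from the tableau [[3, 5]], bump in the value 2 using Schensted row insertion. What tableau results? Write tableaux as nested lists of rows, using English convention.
In row 1, 2 replaces 3 (the leftmost entry greater than 2); 3 is bumped to row 2. 3 starts a new row 2. The new tableau is [[2, 5], [3]].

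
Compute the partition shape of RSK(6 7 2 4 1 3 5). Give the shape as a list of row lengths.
Row-insert each entry into an empty tableau.

After inserting 6: P = [[6]].
After inserting 7: P = [[6, 7]].
After inserting 2: P = [[2, 7], [6]].
After inserting 4: P = [[2, 4], [6, 7]].
After inserting 1: P = [[1, 4], [2, 7], [6]].
After inserting 3: P = [[1, 3], [2, 4], [6, 7]].
After inserting 5: P = [[1, 3, 5], [2, 4], [6, 7]].

The final insertion tableau P = [[1, 3, 5], [2, 4], [6, 7]] has shape [3, 2, 2].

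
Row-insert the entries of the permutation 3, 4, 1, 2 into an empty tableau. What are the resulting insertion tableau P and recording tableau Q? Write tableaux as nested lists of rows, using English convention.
Insert each entry of the permutation into P by Schensted row insertion, recording in Q the position of each new cell.

Insert 3: appended to row 1. P = [[3]].
Insert 4: appended to row 1. P = [[3, 4]].
Insert 1: 1 bumps 3 from row 1; 3 starts row 2. P = [[1, 4], [3]].
Insert 2: 2 bumps 4 from row 1; 4 appends to row 2. P = [[1, 2], [3, 4]].

So P = [[1, 2], [3, 4]], Q = [[1, 2], [3, 4]].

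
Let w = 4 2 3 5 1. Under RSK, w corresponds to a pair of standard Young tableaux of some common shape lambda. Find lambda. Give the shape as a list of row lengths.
[3, 1, 1]

Row-insert each entry into an empty tableau.

After inserting 4: P = [[4]].
After inserting 2: P = [[2], [4]].
After inserting 3: P = [[2, 3], [4]].
After inserting 5: P = [[2, 3, 5], [4]].
After inserting 1: P = [[1, 3, 5], [2], [4]].

The final insertion tableau P = [[1, 3, 5], [2], [4]] has shape [3, 1, 1].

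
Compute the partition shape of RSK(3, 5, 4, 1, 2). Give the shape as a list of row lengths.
[2, 2, 1]

Row-insert each entry into an empty tableau.

After inserting 3: P = [[3]].
After inserting 5: P = [[3, 5]].
After inserting 4: P = [[3, 4], [5]].
After inserting 1: P = [[1, 4], [3], [5]].
After inserting 2: P = [[1, 2], [3, 4], [5]].

The final insertion tableau P = [[1, 2], [3, 4], [5]] has shape [2, 2, 1].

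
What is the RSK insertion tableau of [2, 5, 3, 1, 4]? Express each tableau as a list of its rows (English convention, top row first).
Insert 2: appended to row 1. P = [[2]].
Insert 5: appended to row 1. P = [[2, 5]].
Insert 3: 3 bumps 5 from row 1; 5 starts row 2. P = [[2, 3], [5]].
Insert 1: 1 bumps 2 from row 1; 2 bumps 5 from row 2; 5 starts row 3. P = [[1, 3], [2], [5]].
Insert 4: appended to row 1. P = [[1, 3, 4], [2], [5]].

So P = [[1, 3, 4], [2], [5]].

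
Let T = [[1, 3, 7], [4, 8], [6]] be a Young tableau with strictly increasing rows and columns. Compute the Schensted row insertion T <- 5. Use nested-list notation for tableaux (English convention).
In row 1, 5 replaces 7 (the leftmost entry greater than 5); 7 is bumped to row 2. In row 2, 7 replaces 8 (the leftmost entry greater than 7); 8 is bumped to row 3. 8 is appended to row 3. The new tableau is [[1, 3, 5], [4, 7], [6, 8]].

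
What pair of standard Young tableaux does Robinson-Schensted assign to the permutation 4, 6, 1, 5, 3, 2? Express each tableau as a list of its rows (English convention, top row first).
P = [[1, 2], [3, 5], [4], [6]], Q = [[1, 2], [3, 4], [5], [6]]

Insert each entry of the permutation into P by Schensted row insertion, recording in Q the position of each new cell.

After inserting 4: P = [[4]].
After inserting 6: P = [[4, 6]].
After inserting 1: P = [[1, 6], [4]].
After inserting 5: P = [[1, 5], [4, 6]].
After inserting 3: P = [[1, 3], [4, 5], [6]].
After inserting 2: P = [[1, 2], [3, 5], [4], [6]].

So P = [[1, 2], [3, 5], [4], [6]], Q = [[1, 2], [3, 4], [5], [6]].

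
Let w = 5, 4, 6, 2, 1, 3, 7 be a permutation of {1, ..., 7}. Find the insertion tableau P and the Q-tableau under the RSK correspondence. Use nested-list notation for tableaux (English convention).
P = [[1, 3, 7], [2, 6], [4], [5]], Q = [[1, 3, 7], [2, 6], [4], [5]]

Insert each entry of the permutation into P by Schensted row insertion, recording in Q the position of each new cell.

After inserting 5: P = [[5]].
After inserting 4: P = [[4], [5]].
After inserting 6: P = [[4, 6], [5]].
After inserting 2: P = [[2, 6], [4], [5]].
After inserting 1: P = [[1, 6], [2], [4], [5]].
After inserting 3: P = [[1, 3], [2, 6], [4], [5]].
After inserting 7: P = [[1, 3, 7], [2, 6], [4], [5]].

So P = [[1, 3, 7], [2, 6], [4], [5]], Q = [[1, 3, 7], [2, 6], [4], [5]].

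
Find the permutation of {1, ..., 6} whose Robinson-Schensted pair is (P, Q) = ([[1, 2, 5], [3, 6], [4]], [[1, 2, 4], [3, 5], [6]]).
Reverse the RSK construction: for i from n down to 1, find the cell of Q containing i, remove the entry at that cell from P, and reverse-bump it up through P; the value ejected from row 1 is w(i).

Step i=6: Q has 6 at row 3, column 1; remove 4 from row 3 of P and reverse-bump: 4 enters row 2 and ejects 3; 3 enters row 1 and ejects 2. So w(6) = 2. P is now [[1, 3, 5], [4, 6]].
Step i=5: Q has 5 at row 2, column 2; remove 6 from row 2 of P and reverse-bump: 6 enters row 1 and ejects 5. So w(5) = 5. P is now [[1, 3, 6], [4]].
Step i=4: Q has 4 at row 1, column 3; remove that cell from P, ejecting 6. So w(4) = 6. P is now [[1, 3], [4]].
Step i=3: Q has 3 at row 2, column 1; remove 4 from row 2 of P and reverse-bump: 4 enters row 1 and ejects 3. So w(3) = 3. P is now [[1, 4]].
Step i=2: Q has 2 at row 1, column 2; remove that cell from P, ejecting 4. So w(2) = 4. P is now [[1]].
Step i=1: Q has 1 at row 1, column 1; remove that cell from P, ejecting 1. So w(1) = 1. P is now [].

So w = 1 4 3 6 5 2.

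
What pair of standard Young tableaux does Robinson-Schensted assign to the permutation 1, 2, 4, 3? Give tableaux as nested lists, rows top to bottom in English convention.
P = [[1, 2, 3], [4]], Q = [[1, 2, 3], [4]]

Insert each entry of the permutation into P by Schensted row insertion, recording in Q the position of each new cell.

After inserting 1: P = [[1]].
After inserting 2: P = [[1, 2]].
After inserting 4: P = [[1, 2, 4]].
After inserting 3: P = [[1, 2, 3], [4]].

So P = [[1, 2, 3], [4]], Q = [[1, 2, 3], [4]].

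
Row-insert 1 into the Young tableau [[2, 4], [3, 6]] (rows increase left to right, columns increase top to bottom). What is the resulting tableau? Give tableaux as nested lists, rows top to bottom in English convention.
In row 1, 1 replaces 2 (the leftmost entry greater than 1); 2 is bumped to row 2. In row 2, 2 replaces 3 (the leftmost entry greater than 2); 3 is bumped to row 3. 3 starts a new row 3. The new tableau is [[1, 4], [2, 6], [3]].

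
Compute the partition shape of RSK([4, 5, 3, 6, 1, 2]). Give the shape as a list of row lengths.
RSK row insertion gives P = [[1, 2, 6], [3, 5], [4]], which has shape [3, 2, 1].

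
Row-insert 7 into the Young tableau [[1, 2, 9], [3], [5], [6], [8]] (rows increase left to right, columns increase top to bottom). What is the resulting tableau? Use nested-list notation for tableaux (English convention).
In row 1, 7 replaces 9 (the leftmost entry greater than 7); 9 is bumped to row 2. 9 is appended to row 2. The new tableau is [[1, 2, 7], [3, 9], [5], [6], [8]].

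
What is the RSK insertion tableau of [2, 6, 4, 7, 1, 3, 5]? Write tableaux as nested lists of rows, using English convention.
P = [[1, 3, 5], [2, 4, 7], [6]]

Insert 2: appended to row 1. P = [[2]].
Insert 6: appended to row 1. P = [[2, 6]].
Insert 4: 4 bumps 6 from row 1; 6 starts row 2. P = [[2, 4], [6]].
Insert 7: appended to row 1. P = [[2, 4, 7], [6]].
Insert 1: 1 bumps 2 from row 1; 2 bumps 6 from row 2; 6 starts row 3. P = [[1, 4, 7], [2], [6]].
Insert 3: 3 bumps 4 from row 1; 4 appends to row 2. P = [[1, 3, 7], [2, 4], [6]].
Insert 5: 5 bumps 7 from row 1; 7 appends to row 2. P = [[1, 3, 5], [2, 4, 7], [6]].

So P = [[1, 3, 5], [2, 4, 7], [6]].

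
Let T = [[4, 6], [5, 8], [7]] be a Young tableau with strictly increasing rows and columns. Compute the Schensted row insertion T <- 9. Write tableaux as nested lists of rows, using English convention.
[[4, 6, 9], [5, 8], [7]]

9 is larger than every entry of row 1, so it is appended to row 1. The new tableau is [[4, 6, 9], [5, 8], [7]].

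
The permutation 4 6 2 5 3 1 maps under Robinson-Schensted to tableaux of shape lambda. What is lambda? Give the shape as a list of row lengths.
RSK row insertion gives P = [[1, 3], [2, 5], [4], [6]], which has shape [2, 2, 1, 1].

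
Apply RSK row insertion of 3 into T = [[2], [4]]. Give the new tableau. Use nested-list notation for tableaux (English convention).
[[2, 3], [4]]

3 is larger than every entry of row 1, so it is appended to row 1. The new tableau is [[2, 3], [4]].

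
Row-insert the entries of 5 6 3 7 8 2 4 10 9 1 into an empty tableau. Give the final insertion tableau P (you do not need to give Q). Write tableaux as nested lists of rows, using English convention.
P = [[1, 4, 7, 8, 9], [2, 6, 10], [3], [5]]

Insert 5: appended to row 1. P = [[5]].
Insert 6: appended to row 1. P = [[5, 6]].
Insert 3: 3 bumps 5 from row 1; 5 starts row 2. P = [[3, 6], [5]].
Insert 7: appended to row 1. P = [[3, 6, 7], [5]].
Insert 8: appended to row 1. P = [[3, 6, 7, 8], [5]].
Insert 2: 2 bumps 3 from row 1; 3 bumps 5 from row 2; 5 starts row 3. P = [[2, 6, 7, 8], [3], [5]].
Insert 4: 4 bumps 6 from row 1; 6 appends to row 2. P = [[2, 4, 7, 8], [3, 6], [5]].
Insert 10: appended to row 1. P = [[2, 4, 7, 8, 10], [3, 6], [5]].
Insert 9: 9 bumps 10 from row 1; 10 appends to row 2. P = [[2, 4, 7, 8, 9], [3, 6, 10], [5]].
Insert 1: 1 bumps 2 from row 1; 2 bumps 3 from row 2; 3 bumps 5 from row 3; 5 starts row 4. P = [[1, 4, 7, 8, 9], [2, 6, 10], [3], [5]].

So P = [[1, 4, 7, 8, 9], [2, 6, 10], [3], [5]].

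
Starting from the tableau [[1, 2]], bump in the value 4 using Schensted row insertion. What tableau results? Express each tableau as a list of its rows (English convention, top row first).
[[1, 2, 4]]

4 is larger than every entry of row 1, so it is appended to row 1. The new tableau is [[1, 2, 4]].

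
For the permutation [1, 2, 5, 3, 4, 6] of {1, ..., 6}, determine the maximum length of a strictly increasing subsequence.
5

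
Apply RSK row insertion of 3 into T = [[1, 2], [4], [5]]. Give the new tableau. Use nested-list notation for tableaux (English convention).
[[1, 2, 3], [4], [5]]

3 is larger than every entry of row 1, so it is appended to row 1. The new tableau is [[1, 2, 3], [4], [5]].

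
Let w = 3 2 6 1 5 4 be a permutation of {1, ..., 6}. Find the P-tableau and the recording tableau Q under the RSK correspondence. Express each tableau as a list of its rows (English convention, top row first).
Insert each entry of the permutation into P by Schensted row insertion, recording in Q the position of each new cell.

Insert 3: appended to row 1. P = [[3]], Q = [[1]].
Insert 2: 2 bumps 3 from row 1; 3 starts row 2. P = [[2], [3]], Q = [[1], [2]].
Insert 6: appended to row 1. P = [[2, 6], [3]], Q = [[1, 3], [2]].
Insert 1: 1 bumps 2 from row 1; 2 bumps 3 from row 2; 3 starts row 3. P = [[1, 6], [2], [3]], Q = [[1, 3], [2], [4]].
Insert 5: 5 bumps 6 from row 1; 6 appends to row 2. P = [[1, 5], [2, 6], [3]], Q = [[1, 3], [2, 5], [4]].
Insert 4: 4 bumps 5 from row 1; 5 bumps 6 from row 2; 6 appends to row 3. P = [[1, 4], [2, 5], [3, 6]], Q = [[1, 3], [2, 5], [4, 6]].

So P = [[1, 4], [2, 5], [3, 6]], Q = [[1, 3], [2, 5], [4, 6]].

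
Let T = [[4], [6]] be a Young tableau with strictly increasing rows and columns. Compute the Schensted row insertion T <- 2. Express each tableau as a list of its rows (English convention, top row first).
[[2], [4], [6]]

In row 1, 2 replaces 4 (the leftmost entry greater than 2); 4 is bumped to row 2. In row 2, 4 replaces 6 (the leftmost entry greater than 4); 6 is bumped to row 3. 6 starts a new row 3. The new tableau is [[2], [4], [6]].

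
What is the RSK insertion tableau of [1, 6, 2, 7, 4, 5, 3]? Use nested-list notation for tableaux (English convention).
Insert 1: appended to row 1. P = [[1]].
Insert 6: appended to row 1. P = [[1, 6]].
Insert 2: 2 bumps 6 from row 1; 6 starts row 2. P = [[1, 2], [6]].
Insert 7: appended to row 1. P = [[1, 2, 7], [6]].
Insert 4: 4 bumps 7 from row 1; 7 appends to row 2. P = [[1, 2, 4], [6, 7]].
Insert 5: appended to row 1. P = [[1, 2, 4, 5], [6, 7]].
Insert 3: 3 bumps 4 from row 1; 4 bumps 6 from row 2; 6 starts row 3. P = [[1, 2, 3, 5], [4, 7], [6]].

So P = [[1, 2, 3, 5], [4, 7], [6]].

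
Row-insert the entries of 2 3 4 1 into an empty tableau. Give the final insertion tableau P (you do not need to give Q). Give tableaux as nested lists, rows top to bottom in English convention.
P = [[1, 3, 4], [2]]

Insert 2: appended to row 1. P = [[2]].
Insert 3: appended to row 1. P = [[2, 3]].
Insert 4: appended to row 1. P = [[2, 3, 4]].
Insert 1: 1 bumps 2 from row 1; 2 starts row 2. P = [[1, 3, 4], [2]].

So P = [[1, 3, 4], [2]].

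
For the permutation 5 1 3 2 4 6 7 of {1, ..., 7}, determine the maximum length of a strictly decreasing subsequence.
3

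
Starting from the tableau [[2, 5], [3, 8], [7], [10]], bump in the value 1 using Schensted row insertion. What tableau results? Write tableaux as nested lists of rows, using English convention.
In row 1, 1 replaces 2 (the leftmost entry greater than 1); 2 is bumped to row 2. In row 2, 2 replaces 3 (the leftmost entry greater than 2); 3 is bumped to row 3. In row 3, 3 replaces 7 (the leftmost entry greater than 3); 7 is bumped to row 4. In row 4, 7 replaces 10 (the leftmost entry greater than 7); 10 is bumped to row 5. 10 starts a new row 5. The new tableau is [[1, 5], [2, 8], [3], [7], [10]].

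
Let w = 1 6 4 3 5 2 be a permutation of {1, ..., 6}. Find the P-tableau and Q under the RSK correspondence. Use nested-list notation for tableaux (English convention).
Insert each entry of the permutation into P by Schensted row insertion, recording in Q the position of each new cell.

Insert 1: appended to row 1. P = [[1]].
Insert 6: appended to row 1. P = [[1, 6]].
Insert 4: 4 bumps 6 from row 1; 6 starts row 2. P = [[1, 4], [6]].
Insert 3: 3 bumps 4 from row 1; 4 bumps 6 from row 2; 6 starts row 3. P = [[1, 3], [4], [6]].
Insert 5: appended to row 1. P = [[1, 3, 5], [4], [6]].
Insert 2: 2 bumps 3 from row 1; 3 bumps 4 from row 2; 4 bumps 6 from row 3; 6 starts row 4. P = [[1, 2, 5], [3], [4], [6]].

So P = [[1, 2, 5], [3], [4], [6]], Q = [[1, 2, 5], [3], [4], [6]].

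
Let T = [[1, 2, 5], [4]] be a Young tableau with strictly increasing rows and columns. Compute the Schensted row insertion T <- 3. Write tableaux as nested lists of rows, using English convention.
[[1, 2, 3], [4, 5]]

In row 1, 3 replaces 5 (the leftmost entry greater than 3); 5 is bumped to row 2. 5 is appended to row 2. The new tableau is [[1, 2, 3], [4, 5]].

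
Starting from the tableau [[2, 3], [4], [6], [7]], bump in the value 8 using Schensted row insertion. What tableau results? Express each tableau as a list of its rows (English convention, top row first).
8 is larger than every entry of row 1, so it is appended to row 1. The new tableau is [[2, 3, 8], [4], [6], [7]].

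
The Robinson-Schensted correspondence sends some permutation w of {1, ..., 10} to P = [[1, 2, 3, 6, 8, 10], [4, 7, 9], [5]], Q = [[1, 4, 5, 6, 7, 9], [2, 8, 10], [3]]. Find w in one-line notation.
5 4 1 2 3 7 9 6 10 8

Reverse the RSK construction: for i from n down to 1, find the cell of Q containing i, remove the entry at that cell from P, and reverse-bump it up through P; the value ejected from row 1 is w(i).

Step i=10: Q has 10 at row 2, column 3; remove 9 from row 2 of P and reverse-bump: 9 enters row 1 and ejects 8. So w(10) = 8. P is now [[1, 2, 3, 6, 9, 10], [4, 7], [5]].
Step i=9: Q has 9 at row 1, column 6; remove that cell from P, ejecting 10. So w(9) = 10. P is now [[1, 2, 3, 6, 9], [4, 7], [5]].
Step i=8: Q has 8 at row 2, column 2; remove 7 from row 2 of P and reverse-bump: 7 enters row 1 and ejects 6. So w(8) = 6. P is now [[1, 2, 3, 7, 9], [4], [5]].
Step i=7: Q has 7 at row 1, column 5; remove that cell from P, ejecting 9. So w(7) = 9. P is now [[1, 2, 3, 7], [4], [5]].
Step i=6: Q has 6 at row 1, column 4; remove that cell from P, ejecting 7. So w(6) = 7. P is now [[1, 2, 3], [4], [5]].
Step i=5: Q has 5 at row 1, column 3; remove that cell from P, ejecting 3. So w(5) = 3. P is now [[1, 2], [4], [5]].
Step i=4: Q has 4 at row 1, column 2; remove that cell from P, ejecting 2. So w(4) = 2. P is now [[1], [4], [5]].
Step i=3: Q has 3 at row 3, column 1; remove 5 from row 3 of P and reverse-bump: 5 enters row 2 and ejects 4; 4 enters row 1 and ejects 1. So w(3) = 1. P is now [[4], [5]].
Step i=2: Q has 2 at row 2, column 1; remove 5 from row 2 of P and reverse-bump: 5 enters row 1 and ejects 4. So w(2) = 4. P is now [[5]].
Step i=1: Q has 1 at row 1, column 1; remove that cell from P, ejecting 5. So w(1) = 5. P is now [].

So w = 5 4 1 2 3 7 9 6 10 8.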